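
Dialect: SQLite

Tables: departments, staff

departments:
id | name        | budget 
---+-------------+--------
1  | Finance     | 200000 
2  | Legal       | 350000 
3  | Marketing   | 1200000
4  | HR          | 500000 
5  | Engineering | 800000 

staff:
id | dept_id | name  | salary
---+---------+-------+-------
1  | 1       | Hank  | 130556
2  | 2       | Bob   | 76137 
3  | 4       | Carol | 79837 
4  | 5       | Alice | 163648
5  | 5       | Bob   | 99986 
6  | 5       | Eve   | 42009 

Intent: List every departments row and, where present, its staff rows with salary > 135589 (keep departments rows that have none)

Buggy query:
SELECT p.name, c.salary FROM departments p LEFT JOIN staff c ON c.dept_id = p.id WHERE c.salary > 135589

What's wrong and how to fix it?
Bug: A WHERE condition on the right-hand table after LEFT JOIN drops unmatched parents

Fix: Put 'c.salary > 135589' in the JOIN's ON clause instead of WHERE

Corrected query:
SELECT p.name, c.salary FROM departments p LEFT JOIN staff c ON c.dept_id = p.id AND c.salary > 135589

Result:
name        | salary
------------+-------
Finance     | NULL  
Legal       | NULL  
Marketing   | NULL  
HR          | NULL  
Engineering | 163648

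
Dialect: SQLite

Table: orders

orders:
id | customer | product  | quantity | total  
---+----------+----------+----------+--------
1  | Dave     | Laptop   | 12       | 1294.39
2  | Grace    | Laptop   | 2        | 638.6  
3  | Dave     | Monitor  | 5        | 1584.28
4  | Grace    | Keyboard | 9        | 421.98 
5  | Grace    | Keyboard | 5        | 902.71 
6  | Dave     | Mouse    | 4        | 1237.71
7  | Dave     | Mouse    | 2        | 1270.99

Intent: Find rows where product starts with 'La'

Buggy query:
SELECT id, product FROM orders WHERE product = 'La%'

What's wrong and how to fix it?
Bug: Wildcards only work with LIKE; '=' treats '%' as a literal character

Fix: Use LIKE for wildcard pattern matching

Corrected query:
SELECT id, product FROM orders WHERE product LIKE 'La%'

Result:
id | product
---+--------
1  | Laptop 
2  | Laptop 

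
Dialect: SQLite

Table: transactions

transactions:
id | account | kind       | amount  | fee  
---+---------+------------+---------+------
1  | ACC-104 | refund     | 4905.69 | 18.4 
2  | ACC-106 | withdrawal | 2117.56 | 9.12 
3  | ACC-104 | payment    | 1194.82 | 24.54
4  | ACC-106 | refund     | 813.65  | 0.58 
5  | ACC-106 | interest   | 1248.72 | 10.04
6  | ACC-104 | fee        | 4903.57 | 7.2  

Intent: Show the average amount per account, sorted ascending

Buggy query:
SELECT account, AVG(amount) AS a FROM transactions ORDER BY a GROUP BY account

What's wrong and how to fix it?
Bug: GROUP BY must precede ORDER BY

Fix: Move ORDER BY to the end, after GROUP BY

Corrected query:
SELECT account, AVG(amount) AS a FROM transactions GROUP BY account ORDER BY a

Result:
account | a          
--------+------------
ACC-106 | 1393.31    
ACC-104 | 3668.026667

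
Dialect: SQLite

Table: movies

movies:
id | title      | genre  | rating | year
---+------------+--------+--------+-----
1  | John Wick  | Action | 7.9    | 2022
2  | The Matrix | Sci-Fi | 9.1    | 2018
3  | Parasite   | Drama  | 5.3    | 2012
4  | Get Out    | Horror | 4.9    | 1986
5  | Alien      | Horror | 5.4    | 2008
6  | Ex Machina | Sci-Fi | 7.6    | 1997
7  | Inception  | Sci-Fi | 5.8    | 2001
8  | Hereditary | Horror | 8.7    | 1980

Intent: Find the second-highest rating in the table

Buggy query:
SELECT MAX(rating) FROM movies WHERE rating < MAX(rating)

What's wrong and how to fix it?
Bug: The inner MAX is an aggregate inside WHERE, which is not allowed

Fix: Put the inner MAX in a scalar subquery

Corrected query:
SELECT MAX(rating) FROM movies WHERE rating < (SELECT MAX(rating) FROM movies)

Result:
MAX(rating)
-----------
8.7        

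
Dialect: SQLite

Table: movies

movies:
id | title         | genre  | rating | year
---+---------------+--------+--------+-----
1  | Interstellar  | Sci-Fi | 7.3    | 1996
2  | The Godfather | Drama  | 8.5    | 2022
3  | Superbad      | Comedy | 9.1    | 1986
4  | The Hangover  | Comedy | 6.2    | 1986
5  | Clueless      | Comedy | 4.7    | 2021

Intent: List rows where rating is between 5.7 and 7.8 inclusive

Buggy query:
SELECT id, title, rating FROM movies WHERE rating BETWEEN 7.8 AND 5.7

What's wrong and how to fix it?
Bug: BETWEEN expects the lower bound first; with 7.8 AND 5.7 the range is empty

Fix: Swap the bounds so the smaller value comes first

Corrected query:
SELECT id, title, rating FROM movies WHERE rating BETWEEN 5.7 AND 7.8

Result:
id | title        | rating
---+--------------+-------
1  | Interstellar | 7.3   
4  | The Hangover | 6.2   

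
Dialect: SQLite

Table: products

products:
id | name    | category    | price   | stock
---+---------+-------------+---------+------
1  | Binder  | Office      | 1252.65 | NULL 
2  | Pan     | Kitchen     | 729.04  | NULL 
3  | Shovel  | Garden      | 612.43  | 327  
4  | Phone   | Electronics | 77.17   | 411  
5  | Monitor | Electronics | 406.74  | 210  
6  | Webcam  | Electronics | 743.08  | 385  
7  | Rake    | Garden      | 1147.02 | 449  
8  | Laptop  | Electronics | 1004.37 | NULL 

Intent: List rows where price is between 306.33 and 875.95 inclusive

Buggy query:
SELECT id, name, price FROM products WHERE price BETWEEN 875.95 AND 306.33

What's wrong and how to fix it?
Bug: BETWEEN expects the lower bound first; with 875.95 AND 306.33 the range is empty

Fix: Swap the bounds so the smaller value comes first

Corrected query:
SELECT id, name, price FROM products WHERE price BETWEEN 306.33 AND 875.95

Result:
id | name    | price 
---+---------+-------
2  | Pan     | 729.04
3  | Shovel  | 612.43
5  | Monitor | 406.74
6  | Webcam  | 743.08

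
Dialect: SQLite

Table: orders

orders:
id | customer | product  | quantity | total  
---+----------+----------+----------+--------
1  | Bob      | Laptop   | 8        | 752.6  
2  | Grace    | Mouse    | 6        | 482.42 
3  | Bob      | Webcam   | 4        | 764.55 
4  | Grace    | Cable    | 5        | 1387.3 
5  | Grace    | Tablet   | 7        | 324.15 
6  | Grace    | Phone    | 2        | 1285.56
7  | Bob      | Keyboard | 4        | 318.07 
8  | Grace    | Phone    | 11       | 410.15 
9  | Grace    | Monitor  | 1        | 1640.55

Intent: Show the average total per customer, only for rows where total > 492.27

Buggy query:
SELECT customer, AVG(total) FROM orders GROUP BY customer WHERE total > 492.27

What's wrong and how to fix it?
Bug: WHERE cannot follow GROUP BY

Fix: Place WHERE between FROM and GROUP BY

Corrected query:
SELECT customer, AVG(total) FROM orders WHERE total > 492.27 GROUP BY customer

Result:
customer | AVG(total) 
---------+------------
Bob      | 758.575    
Grace    | 1437.803333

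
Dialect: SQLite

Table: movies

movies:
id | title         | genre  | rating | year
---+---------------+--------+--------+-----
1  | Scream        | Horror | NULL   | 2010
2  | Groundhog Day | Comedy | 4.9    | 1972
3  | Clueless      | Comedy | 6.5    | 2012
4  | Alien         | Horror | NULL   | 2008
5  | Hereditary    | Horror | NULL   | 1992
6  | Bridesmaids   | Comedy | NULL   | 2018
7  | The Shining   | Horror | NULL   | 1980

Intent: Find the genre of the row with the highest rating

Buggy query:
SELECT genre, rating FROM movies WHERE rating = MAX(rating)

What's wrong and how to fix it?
Bug: WHERE is evaluated per row; an aggregate over the whole table isn't defined there

Fix: Use a subquery: WHERE rating = (SELECT MAX(rating) FROM movies)

Corrected query:
SELECT genre, rating FROM movies WHERE rating = (SELECT MAX(rating) FROM movies)

Result:
genre  | rating
-------+-------
Comedy | 6.5   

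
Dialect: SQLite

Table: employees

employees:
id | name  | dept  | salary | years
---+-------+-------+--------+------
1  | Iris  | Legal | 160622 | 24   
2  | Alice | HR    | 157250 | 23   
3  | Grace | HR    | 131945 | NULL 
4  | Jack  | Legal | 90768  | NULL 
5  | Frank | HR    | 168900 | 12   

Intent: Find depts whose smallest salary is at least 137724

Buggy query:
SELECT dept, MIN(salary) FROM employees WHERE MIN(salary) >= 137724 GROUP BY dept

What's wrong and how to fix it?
Bug: Aggregates like MIN are computed per group after WHERE runs

Fix: Use HAVING for the per-group MIN condition

Corrected query:
SELECT dept, MIN(salary) FROM employees GROUP BY dept HAVING MIN(salary) >= 137724

Result:
(no rows)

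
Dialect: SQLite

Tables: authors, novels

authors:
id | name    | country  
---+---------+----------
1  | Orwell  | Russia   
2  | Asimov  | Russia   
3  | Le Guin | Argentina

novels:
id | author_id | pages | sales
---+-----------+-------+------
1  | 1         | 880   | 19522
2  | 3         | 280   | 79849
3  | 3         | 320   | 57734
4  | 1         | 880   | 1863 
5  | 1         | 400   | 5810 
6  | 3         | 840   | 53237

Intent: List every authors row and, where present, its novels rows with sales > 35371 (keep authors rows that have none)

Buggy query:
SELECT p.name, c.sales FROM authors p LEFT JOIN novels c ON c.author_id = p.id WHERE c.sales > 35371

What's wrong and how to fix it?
Bug: Filtering c.sales in WHERE discards the NULL rows produced by LEFT JOIN, turning it into an inner join

Fix: Move the right-table condition into the ON clause so unmatched parents are kept

Corrected query:
SELECT p.name, c.sales FROM authors p LEFT JOIN novels c ON c.author_id = p.id AND c.sales > 35371

Result:
name    | sales
--------+------
Orwell  | NULL 
Asimov  | NULL 
Le Guin | 53237
Le Guin | 57734
Le Guin | 79849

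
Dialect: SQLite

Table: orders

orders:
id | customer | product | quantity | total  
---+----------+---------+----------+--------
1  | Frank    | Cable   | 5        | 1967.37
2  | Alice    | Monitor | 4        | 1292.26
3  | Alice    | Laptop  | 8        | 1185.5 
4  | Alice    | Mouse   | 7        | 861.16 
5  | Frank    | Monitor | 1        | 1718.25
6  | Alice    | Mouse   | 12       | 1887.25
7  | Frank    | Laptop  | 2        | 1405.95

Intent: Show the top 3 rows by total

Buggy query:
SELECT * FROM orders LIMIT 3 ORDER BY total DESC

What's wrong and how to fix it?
Bug: ORDER BY cannot follow LIMIT; LIMIT is the final clause

Fix: Swap the clauses: ORDER BY first, then LIMIT

Corrected query:
SELECT * FROM orders ORDER BY total DESC LIMIT 3

Result:
id | customer | product | quantity | total  
---+----------+---------+----------+--------
1  | Frank    | Cable   | 5        | 1967.37
6  | Alice    | Mouse   | 12       | 1887.25
5  | Frank    | Monitor | 1        | 1718.25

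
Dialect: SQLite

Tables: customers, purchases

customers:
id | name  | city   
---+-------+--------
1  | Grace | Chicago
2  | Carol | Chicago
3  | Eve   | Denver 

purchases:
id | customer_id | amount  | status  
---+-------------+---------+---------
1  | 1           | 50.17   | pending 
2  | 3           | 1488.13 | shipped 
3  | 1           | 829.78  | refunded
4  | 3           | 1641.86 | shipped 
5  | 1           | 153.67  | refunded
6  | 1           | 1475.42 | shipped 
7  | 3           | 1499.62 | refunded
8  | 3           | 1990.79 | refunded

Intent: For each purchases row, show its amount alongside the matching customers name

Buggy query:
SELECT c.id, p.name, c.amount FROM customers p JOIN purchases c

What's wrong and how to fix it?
Bug: JOIN with no ON clause produces a cartesian product; every purchases row pairs with every customers row

Fix: Specify the join condition linking the foreign key to the parent id

Corrected query:
SELECT c.id, p.name, c.amount FROM customers p JOIN purchases c ON c.customer_id = p.id

Result:
id | name  | amount 
---+-------+--------
1  | Grace | 50.17  
2  | Eve   | 1488.13
3  | Grace | 829.78 
4  | Eve   | 1641.86
5  | Grace | 153.67 
6  | Grace | 1475.42
7  | Eve   | 1499.62
8  | Eve   | 1990.79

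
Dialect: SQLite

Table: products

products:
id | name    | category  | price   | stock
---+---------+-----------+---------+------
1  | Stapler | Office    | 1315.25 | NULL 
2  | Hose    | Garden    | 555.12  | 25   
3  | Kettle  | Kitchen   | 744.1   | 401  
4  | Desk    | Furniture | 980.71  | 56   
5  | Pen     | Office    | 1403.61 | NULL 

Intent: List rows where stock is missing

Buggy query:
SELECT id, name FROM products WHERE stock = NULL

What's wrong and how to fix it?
Bug: '= NULL' is always unknown in SQL three-valued logic, so no rows match

Fix: Use IS NULL to test for NULL

Corrected query:
SELECT id, name FROM products WHERE stock IS NULL

Result:
id | name   
---+--------
1  | Stapler
5  | Pen    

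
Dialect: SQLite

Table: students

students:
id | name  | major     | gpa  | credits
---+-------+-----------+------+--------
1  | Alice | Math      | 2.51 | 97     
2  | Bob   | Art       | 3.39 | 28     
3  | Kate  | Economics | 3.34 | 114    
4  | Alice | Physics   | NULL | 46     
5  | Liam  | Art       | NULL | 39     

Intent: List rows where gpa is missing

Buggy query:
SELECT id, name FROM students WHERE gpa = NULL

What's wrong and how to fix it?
Bug: '= NULL' is always unknown in SQL three-valued logic, so no rows match

Fix: Replace '= NULL' with 'IS NULL'

Corrected query:
SELECT id, name FROM students WHERE gpa IS NULL

Result:
id | name 
---+------
4  | Alice
5  | Liam 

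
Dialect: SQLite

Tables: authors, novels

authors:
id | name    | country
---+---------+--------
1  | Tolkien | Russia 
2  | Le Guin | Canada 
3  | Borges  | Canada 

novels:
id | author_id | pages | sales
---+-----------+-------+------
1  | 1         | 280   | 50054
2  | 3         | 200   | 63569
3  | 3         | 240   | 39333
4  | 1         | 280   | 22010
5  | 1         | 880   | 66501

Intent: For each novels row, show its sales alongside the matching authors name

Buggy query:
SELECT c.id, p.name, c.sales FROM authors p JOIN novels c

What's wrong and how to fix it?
Bug: Missing join condition: each novels row is matched to all authors rows instead of just its own

Fix: Add ON c.author_id = p.id to the JOIN

Corrected query:
SELECT c.id, p.name, c.sales FROM authors p JOIN novels c ON c.author_id = p.id

Result:
id | name    | sales
---+---------+------
1  | Tolkien | 50054
2  | Borges  | 63569
3  | Borges  | 39333
4  | Tolkien | 22010
5  | Tolkien | 66501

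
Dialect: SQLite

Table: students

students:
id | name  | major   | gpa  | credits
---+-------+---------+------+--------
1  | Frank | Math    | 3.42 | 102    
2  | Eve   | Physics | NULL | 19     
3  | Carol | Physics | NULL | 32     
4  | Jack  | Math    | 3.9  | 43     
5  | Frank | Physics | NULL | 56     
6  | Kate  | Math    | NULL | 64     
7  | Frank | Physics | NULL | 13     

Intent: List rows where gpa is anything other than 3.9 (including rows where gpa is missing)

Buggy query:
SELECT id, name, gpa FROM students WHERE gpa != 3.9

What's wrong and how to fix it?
Bug: 'gpa != 3.9' is unknown when gpa is NULL, so NULL rows are silently excluded

Fix: Add an explicit OR gpa IS NULL to include the missing-value rows

Corrected query:
SELECT id, name, gpa FROM students WHERE gpa != 3.9 OR gpa IS NULL

Result:
id | name  | gpa 
---+-------+-----
1  | Frank | 3.42
2  | Eve   | NULL
3  | Carol | NULL
5  | Frank | NULL
6  | Kate  | NULL
7  | Frank | NULL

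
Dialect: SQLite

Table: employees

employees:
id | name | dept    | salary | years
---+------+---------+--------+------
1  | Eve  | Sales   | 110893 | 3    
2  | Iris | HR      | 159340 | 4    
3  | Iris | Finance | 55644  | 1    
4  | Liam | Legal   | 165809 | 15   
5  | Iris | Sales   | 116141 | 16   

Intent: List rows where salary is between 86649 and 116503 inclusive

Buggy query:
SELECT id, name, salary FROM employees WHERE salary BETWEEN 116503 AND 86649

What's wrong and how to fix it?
Bug: BETWEEN expects the lower bound first; with 116503 AND 86649 the range is empty

Fix: Swap the bounds so the smaller value comes first

Corrected query:
SELECT id, name, salary FROM employees WHERE salary BETWEEN 86649 AND 116503

Result:
id | name | salary
---+------+-------
1  | Eve  | 110893
5  | Iris | 116141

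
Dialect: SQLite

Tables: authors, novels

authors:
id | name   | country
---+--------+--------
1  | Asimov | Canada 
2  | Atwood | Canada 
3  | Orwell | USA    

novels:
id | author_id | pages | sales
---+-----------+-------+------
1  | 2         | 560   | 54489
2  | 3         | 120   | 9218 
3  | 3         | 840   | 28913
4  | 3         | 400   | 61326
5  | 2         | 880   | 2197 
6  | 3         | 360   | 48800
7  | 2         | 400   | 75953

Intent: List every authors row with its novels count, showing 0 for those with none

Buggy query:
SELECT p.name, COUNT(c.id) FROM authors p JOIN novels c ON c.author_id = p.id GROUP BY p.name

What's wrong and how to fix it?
Bug: INNER JOIN drops authors rows that have no matching novels rows

Fix: Use LEFT JOIN so parents without children still appear (COUNT(c.id) gives 0)

Corrected query:
SELECT p.name, COUNT(c.id) FROM authors p LEFT JOIN novels c ON c.author_id = p.id GROUP BY p.name

Result:
name   | COUNT(c.id)
-------+------------
Asimov | 0          
Atwood | 3          
Orwell | 4          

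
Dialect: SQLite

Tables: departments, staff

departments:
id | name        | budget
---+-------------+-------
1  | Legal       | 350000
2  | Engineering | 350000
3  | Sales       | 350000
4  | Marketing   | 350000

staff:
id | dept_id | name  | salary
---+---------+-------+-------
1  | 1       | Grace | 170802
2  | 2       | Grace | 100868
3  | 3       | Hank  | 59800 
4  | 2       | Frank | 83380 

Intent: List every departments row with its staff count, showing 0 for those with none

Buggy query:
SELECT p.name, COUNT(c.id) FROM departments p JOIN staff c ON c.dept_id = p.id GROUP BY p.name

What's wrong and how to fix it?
Bug: An inner join excludes parents with zero children

Fix: Use LEFT JOIN so parents without children still appear (COUNT(c.id) gives 0)

Corrected query:
SELECT p.name, COUNT(c.id) FROM departments p LEFT JOIN staff c ON c.dept_id = p.id GROUP BY p.name

Result:
name        | COUNT(c.id)
------------+------------
Engineering | 2          
Legal       | 1          
Marketing   | 0          
Sales       | 1          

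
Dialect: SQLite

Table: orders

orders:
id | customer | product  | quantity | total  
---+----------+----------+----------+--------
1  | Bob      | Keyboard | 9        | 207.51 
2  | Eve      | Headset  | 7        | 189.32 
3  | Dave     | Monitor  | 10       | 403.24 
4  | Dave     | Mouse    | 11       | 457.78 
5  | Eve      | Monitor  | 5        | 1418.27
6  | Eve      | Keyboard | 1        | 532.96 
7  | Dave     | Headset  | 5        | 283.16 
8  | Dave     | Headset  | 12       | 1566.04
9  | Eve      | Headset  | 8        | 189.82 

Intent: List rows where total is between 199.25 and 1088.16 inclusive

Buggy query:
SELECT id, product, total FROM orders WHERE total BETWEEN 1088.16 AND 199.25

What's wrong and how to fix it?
Bug: The bounds are reversed; BETWEEN a AND b requires a <= b to match anything

Fix: Write BETWEEN 199.25 AND 1088.16

Corrected query:
SELECT id, product, total FROM orders WHERE total BETWEEN 199.25 AND 1088.16

Result:
id | product  | total 
---+----------+-------
1  | Keyboard | 207.51
3  | Monitor  | 403.24
4  | Mouse    | 457.78
6  | Keyboard | 532.96
7  | Headset  | 283.16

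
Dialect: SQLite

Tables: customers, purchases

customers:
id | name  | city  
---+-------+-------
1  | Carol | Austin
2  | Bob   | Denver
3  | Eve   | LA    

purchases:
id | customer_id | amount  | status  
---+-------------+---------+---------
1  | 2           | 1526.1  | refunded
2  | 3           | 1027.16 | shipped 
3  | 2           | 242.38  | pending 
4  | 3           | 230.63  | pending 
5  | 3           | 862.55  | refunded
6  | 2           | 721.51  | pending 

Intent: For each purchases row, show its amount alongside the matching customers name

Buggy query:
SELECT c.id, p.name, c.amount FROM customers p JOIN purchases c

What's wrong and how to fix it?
Bug: Missing join condition: each purchases row is matched to all customers rows instead of just its own

Fix: Specify the join condition linking the foreign key to the parent id

Corrected query:
SELECT c.id, p.name, c.amount FROM customers p JOIN purchases c ON c.customer_id = p.id

Result:
id | name | amount 
---+------+--------
1  | Bob  | 1526.1 
2  | Eve  | 1027.16
3  | Bob  | 242.38 
4  | Eve  | 230.63 
5  | Eve  | 862.55 
6  | Bob  | 721.51 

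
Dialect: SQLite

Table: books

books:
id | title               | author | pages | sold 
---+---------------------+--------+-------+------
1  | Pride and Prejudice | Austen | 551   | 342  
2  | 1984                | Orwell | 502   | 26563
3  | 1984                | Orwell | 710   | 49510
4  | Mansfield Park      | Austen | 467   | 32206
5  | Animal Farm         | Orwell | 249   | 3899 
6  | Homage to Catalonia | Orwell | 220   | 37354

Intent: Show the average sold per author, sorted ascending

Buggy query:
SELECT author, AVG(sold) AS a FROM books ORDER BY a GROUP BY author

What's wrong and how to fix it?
Bug: GROUP BY must precede ORDER BY

Fix: Move ORDER BY to the end, after GROUP BY

Corrected query:
SELECT author, AVG(sold) AS a FROM books GROUP BY author ORDER BY a

Result:
author | a      
-------+--------
Austen | 16274  
Orwell | 29331.5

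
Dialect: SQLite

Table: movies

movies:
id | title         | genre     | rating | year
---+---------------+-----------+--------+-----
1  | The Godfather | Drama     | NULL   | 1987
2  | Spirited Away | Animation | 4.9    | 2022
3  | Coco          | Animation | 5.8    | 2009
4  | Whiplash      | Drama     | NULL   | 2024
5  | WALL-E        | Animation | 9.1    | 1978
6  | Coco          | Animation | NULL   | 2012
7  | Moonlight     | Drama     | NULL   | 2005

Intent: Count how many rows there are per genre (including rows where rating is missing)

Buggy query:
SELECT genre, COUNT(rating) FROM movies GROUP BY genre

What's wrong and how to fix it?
Bug: COUNT(column) counts non-NULL values only; rows with NULL rating aren't counted

Fix: Replace COUNT(rating) with COUNT(*)

Corrected query:
SELECT genre, COUNT(*) FROM movies GROUP BY genre

Result:
genre     | COUNT(*)
----------+---------
Animation | 4       
Drama     | 3       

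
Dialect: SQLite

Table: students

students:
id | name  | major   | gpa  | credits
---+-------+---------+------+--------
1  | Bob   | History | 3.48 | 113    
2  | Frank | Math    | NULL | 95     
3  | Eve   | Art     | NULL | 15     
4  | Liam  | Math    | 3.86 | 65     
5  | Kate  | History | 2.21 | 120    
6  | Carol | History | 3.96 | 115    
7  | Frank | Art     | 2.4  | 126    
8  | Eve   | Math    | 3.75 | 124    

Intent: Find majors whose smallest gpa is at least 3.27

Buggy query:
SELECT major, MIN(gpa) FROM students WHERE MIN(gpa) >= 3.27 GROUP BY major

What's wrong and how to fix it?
Bug: MIN() in WHERE is a misuse of aggregate

Fix: Replace WHERE with HAVING after the GROUP BY

Corrected query:
SELECT major, MIN(gpa) FROM students GROUP BY major HAVING MIN(gpa) >= 3.27

Result:
major | MIN(gpa)
------+---------
Math  | 3.75    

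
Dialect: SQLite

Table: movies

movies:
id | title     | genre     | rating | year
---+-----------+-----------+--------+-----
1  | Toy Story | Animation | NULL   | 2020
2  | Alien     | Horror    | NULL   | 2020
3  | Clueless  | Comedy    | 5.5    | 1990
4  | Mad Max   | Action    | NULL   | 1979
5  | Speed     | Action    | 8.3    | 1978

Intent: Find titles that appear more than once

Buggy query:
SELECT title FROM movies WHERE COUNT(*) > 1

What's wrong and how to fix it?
Bug: COUNT(*) is an aggregate and cannot be used in WHERE

Fix: GROUP BY title, then filter groups with HAVING COUNT(*) > 1

Corrected query:
SELECT title FROM movies GROUP BY title HAVING COUNT(*) > 1

Result:
(no rows)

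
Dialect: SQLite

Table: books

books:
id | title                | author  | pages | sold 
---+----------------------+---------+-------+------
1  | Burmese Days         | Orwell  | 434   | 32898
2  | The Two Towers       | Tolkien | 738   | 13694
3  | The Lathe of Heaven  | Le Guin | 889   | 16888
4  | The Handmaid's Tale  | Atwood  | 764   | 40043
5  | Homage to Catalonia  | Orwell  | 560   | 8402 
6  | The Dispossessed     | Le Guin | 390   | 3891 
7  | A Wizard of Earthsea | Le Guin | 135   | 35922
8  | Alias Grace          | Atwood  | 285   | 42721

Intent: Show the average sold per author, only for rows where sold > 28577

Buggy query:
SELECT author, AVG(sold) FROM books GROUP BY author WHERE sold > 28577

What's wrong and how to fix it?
Bug: Row-level WHERE must come before GROUP BY in the clause order

Fix: Place WHERE between FROM and GROUP BY

Corrected query:
SELECT author, AVG(sold) FROM books WHERE sold > 28577 GROUP BY author

Result:
author  | AVG(sold)
--------+----------
Atwood  | 41382    
Le Guin | 35922    
Orwell  | 32898    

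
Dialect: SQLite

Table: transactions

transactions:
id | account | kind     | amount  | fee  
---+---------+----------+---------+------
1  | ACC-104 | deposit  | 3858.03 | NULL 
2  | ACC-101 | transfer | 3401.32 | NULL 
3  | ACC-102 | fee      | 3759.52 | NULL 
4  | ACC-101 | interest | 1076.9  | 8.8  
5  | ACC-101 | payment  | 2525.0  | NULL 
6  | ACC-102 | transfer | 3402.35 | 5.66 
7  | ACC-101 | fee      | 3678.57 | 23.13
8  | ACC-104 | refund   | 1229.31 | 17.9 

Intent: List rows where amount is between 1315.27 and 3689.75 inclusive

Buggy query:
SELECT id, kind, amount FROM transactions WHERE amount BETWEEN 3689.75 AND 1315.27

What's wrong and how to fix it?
Bug: The bounds are reversed; BETWEEN a AND b requires a <= b to match anything

Fix: Write BETWEEN 1315.27 AND 3689.75

Corrected query:
SELECT id, kind, amount FROM transactions WHERE amount BETWEEN 1315.27 AND 3689.75

Result:
id | kind     | amount 
---+----------+--------
2  | transfer | 3401.32
5  | payment  | 2525   
6  | transfer | 3402.35
7  | fee      | 3678.57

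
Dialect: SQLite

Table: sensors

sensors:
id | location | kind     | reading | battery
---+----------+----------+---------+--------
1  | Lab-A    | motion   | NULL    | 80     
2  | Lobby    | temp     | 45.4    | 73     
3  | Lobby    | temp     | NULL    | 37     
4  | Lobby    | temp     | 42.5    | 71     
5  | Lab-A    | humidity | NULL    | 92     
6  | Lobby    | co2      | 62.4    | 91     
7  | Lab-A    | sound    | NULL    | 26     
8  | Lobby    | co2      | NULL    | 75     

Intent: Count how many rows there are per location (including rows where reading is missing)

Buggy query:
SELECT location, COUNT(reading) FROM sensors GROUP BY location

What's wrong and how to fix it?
Bug: COUNT(column) counts non-NULL values only; rows with NULL reading aren't counted

Fix: Replace COUNT(reading) with COUNT(*)

Corrected query:
SELECT location, COUNT(*) FROM sensors GROUP BY location

Result:
location | COUNT(*)
---------+---------
Lab-A    | 3       
Lobby    | 5       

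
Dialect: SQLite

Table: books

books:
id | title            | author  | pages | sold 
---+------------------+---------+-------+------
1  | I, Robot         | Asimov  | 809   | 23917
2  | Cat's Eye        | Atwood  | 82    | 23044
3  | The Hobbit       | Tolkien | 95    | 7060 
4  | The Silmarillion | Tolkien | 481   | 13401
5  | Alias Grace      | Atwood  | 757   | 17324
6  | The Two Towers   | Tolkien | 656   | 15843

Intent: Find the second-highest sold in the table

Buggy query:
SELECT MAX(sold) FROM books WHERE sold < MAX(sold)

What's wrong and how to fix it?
Bug: MAX(sold) on the right of the comparison is an aggregate-in-WHERE error

Fix: Put the inner MAX in a scalar subquery

Corrected query:
SELECT MAX(sold) FROM books WHERE sold < (SELECT MAX(sold) FROM books)

Result:
MAX(sold)
---------
23044    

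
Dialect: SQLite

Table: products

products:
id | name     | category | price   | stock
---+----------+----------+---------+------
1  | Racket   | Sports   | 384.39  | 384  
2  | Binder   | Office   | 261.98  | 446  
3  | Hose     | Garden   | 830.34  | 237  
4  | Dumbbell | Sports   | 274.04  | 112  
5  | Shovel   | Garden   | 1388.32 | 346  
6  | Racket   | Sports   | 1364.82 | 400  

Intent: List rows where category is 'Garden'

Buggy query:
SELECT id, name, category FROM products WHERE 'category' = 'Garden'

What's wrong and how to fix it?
Bug: Single quotes denote string literals in SQL; the column name is being compared as a constant string

Fix: Reference the column as category without single quotes

Corrected query:
SELECT id, name, category FROM products WHERE category = 'Garden'

Result:
id | name   | category
---+--------+---------
3  | Hose   | Garden  
5  | Shovel | Garden  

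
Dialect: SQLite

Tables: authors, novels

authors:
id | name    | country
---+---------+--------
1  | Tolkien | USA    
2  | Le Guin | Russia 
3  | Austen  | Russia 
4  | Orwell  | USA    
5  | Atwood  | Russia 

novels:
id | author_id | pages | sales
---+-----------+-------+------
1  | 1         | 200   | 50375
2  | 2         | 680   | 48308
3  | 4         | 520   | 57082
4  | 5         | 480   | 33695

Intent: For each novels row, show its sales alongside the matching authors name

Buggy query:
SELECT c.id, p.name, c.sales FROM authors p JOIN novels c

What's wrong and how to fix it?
Bug: JOIN with no ON clause produces a cartesian product; every novels row pairs with every authors row

Fix: Specify the join condition linking the foreign key to the parent id

Corrected query:
SELECT c.id, p.name, c.sales FROM authors p JOIN novels c ON c.author_id = p.id

Result:
id | name    | sales
---+---------+------
1  | Tolkien | 50375
2  | Le Guin | 48308
3  | Orwell  | 57082
4  | Atwood  | 33695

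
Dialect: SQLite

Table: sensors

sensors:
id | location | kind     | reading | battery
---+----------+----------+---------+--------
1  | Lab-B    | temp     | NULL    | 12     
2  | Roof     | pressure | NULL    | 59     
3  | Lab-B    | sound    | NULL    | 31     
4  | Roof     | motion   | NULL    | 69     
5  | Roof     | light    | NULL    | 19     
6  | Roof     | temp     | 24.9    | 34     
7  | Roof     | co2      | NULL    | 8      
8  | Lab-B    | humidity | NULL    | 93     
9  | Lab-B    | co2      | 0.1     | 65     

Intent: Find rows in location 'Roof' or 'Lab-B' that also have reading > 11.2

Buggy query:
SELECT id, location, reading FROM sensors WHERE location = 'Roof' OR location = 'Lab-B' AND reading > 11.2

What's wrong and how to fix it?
Bug: AND binds tighter than OR, so this parses as location = 'Roof' OR (location = 'Lab-B' AND reading > 11.2)

Fix: Add parentheses around the OR so the AND applies to both alternatives

Corrected query:
SELECT id, location, reading FROM sensors WHERE (location = 'Roof' OR location = 'Lab-B') AND reading > 11.2

Result:
id | location | reading
---+----------+--------
6  | Roof     | 24.9   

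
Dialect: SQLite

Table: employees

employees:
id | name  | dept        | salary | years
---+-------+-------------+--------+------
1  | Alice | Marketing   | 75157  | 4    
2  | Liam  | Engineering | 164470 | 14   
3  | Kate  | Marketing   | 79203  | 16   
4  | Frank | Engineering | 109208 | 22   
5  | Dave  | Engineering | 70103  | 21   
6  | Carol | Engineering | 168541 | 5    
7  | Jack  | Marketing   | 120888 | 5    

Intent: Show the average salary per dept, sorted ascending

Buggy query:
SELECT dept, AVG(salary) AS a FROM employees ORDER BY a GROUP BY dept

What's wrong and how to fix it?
Bug: GROUP BY must precede ORDER BY

Fix: Move ORDER BY to the end, after GROUP BY

Corrected query:
SELECT dept, AVG(salary) AS a FROM employees GROUP BY dept ORDER BY a

Result:
dept        | a           
------------+-------------
Marketing   | 91749.333333
Engineering | 128080.5    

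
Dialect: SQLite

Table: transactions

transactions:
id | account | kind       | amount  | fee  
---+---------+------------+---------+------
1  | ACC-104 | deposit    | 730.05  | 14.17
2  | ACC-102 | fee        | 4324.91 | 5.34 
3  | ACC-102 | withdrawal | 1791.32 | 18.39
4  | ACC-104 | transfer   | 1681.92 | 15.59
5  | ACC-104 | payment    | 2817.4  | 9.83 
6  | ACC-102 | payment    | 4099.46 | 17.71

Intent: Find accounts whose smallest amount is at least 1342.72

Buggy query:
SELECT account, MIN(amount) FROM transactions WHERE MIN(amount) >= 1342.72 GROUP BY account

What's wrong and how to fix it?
Bug: Aggregates like MIN are computed per group after WHERE runs

Fix: Replace WHERE with HAVING after the GROUP BY

Corrected query:
SELECT account, MIN(amount) FROM transactions GROUP BY account HAVING MIN(amount) >= 1342.72

Result:
account | MIN(amount)
--------+------------
ACC-102 | 1791.32    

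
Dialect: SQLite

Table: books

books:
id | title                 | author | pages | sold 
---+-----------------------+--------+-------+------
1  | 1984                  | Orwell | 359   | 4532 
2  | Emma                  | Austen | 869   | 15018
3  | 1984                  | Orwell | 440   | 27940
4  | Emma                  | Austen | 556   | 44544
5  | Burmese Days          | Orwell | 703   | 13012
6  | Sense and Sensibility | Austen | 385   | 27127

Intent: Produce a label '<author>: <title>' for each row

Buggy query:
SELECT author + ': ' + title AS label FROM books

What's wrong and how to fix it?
Bug: SQLite uses || for string concatenation; + coerces text to numbers (yielding 0)

Fix: Replace + with || to concatenate text

Corrected query:
SELECT author || ': ' || title AS label FROM books

Result:
label                        
-----------------------------
Orwell: 1984                 
Austen: Emma                 
Orwell: 1984                 
Austen: Emma                 
Orwell: Burmese Days         
Austen: Sense and Sensibility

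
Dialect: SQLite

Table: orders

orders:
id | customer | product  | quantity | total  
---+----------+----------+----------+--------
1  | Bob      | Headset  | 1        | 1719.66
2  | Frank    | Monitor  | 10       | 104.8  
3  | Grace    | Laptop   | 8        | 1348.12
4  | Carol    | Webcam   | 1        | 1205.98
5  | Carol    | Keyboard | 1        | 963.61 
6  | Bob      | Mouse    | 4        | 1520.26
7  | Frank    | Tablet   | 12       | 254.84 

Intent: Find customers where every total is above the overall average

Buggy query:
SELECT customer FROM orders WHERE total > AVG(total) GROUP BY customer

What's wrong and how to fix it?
Bug: AVG() is an aggregate; it can't sit directly in WHERE

Fix: Use a subquery for AVG and a HAVING MIN(...) filter so the condition holds for every row in the group

Corrected query:
SELECT customer FROM orders GROUP BY customer HAVING MIN(total) > (SELECT AVG(total) FROM orders)

Result:
customer
--------
Bob     
Grace   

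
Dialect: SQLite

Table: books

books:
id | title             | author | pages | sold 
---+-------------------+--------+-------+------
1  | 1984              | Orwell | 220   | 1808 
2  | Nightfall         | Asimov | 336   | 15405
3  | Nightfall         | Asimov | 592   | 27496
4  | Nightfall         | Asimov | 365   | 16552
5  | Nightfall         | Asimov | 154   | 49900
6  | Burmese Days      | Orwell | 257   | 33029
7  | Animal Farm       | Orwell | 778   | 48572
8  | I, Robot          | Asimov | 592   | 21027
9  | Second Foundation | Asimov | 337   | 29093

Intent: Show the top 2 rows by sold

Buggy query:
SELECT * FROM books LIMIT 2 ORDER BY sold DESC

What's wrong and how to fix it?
Bug: ORDER BY cannot follow LIMIT; LIMIT is the final clause

Fix: Sort with ORDER BY, then apply LIMIT

Corrected query:
SELECT * FROM books ORDER BY sold DESC LIMIT 2

Result:
id | title       | author | pages | sold 
---+-------------+--------+-------+------
5  | Nightfall   | Asimov | 154   | 49900
7  | Animal Farm | Orwell | 778   | 48572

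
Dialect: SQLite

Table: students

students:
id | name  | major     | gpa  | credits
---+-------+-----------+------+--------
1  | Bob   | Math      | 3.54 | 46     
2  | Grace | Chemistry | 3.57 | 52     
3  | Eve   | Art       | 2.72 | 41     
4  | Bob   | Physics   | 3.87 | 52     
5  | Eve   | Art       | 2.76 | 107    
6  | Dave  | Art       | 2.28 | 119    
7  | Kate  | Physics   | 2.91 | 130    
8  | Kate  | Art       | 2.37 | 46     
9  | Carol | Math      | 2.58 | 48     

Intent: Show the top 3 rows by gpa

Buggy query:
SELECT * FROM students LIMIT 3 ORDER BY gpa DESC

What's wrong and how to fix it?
Bug: ORDER BY cannot follow LIMIT; LIMIT is the final clause

Fix: Swap the clauses: ORDER BY first, then LIMIT

Corrected query:
SELECT * FROM students ORDER BY gpa DESC LIMIT 3

Result:
id | name  | major     | gpa  | credits
---+-------+-----------+------+--------
4  | Bob   | Physics   | 3.87 | 52     
2  | Grace | Chemistry | 3.57 | 52     
1  | Bob   | Math      | 3.54 | 46     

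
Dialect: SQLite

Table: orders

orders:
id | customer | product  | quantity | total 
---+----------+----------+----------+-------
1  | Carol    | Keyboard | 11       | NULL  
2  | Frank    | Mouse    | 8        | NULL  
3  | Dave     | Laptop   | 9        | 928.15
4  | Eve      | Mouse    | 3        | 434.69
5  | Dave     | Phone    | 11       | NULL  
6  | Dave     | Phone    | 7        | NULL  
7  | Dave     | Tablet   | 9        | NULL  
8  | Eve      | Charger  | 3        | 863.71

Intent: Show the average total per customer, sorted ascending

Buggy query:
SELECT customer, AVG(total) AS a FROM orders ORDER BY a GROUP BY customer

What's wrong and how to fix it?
Bug: GROUP BY must precede ORDER BY

Fix: Move ORDER BY to the end, after GROUP BY

Corrected query:
SELECT customer, AVG(total) AS a FROM orders GROUP BY customer ORDER BY a

Result:
customer | a     
---------+-------
Carol    | NULL  
Frank    | NULL  
Eve      | 649.2 
Dave     | 928.15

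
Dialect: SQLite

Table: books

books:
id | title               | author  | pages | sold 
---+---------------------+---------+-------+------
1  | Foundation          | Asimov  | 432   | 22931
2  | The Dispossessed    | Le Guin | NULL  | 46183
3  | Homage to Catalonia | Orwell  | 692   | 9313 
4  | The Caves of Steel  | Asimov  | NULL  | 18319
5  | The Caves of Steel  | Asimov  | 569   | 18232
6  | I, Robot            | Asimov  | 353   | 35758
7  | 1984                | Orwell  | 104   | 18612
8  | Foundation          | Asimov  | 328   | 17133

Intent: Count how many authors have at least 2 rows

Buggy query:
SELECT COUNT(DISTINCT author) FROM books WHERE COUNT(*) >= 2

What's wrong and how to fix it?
Bug: COUNT(*) cannot appear in WHERE; the per-group count doesn't exist yet

Fix: Use a subquery that GROUPs and filters with HAVING, then count its rows

Corrected query:
SELECT COUNT(*) FROM (SELECT author FROM books GROUP BY author HAVING COUNT(*) >= 2)

Result:
COUNT(*)
--------
2       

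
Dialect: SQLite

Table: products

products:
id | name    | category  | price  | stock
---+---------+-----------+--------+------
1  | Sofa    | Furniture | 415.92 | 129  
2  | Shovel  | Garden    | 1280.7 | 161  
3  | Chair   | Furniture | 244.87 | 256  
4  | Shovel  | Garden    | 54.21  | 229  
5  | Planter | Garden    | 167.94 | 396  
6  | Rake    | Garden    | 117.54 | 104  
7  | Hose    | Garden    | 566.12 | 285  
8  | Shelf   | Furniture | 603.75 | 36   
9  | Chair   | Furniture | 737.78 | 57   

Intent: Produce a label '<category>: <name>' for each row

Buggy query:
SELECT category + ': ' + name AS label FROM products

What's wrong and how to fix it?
Bug: '+' is numeric addition; on text columns SQLite converts them to 0 instead of concatenating

Fix: Use the || operator for string concatenation

Corrected query:
SELECT category || ': ' || name AS label FROM products

Result:
label           
----------------
Furniture: Sofa 
Garden: Shovel  
Furniture: Chair
Garden: Shovel  
Garden: Planter 
Garden: Rake    
Garden: Hose    
Furniture: Shelf
Furniture: Chair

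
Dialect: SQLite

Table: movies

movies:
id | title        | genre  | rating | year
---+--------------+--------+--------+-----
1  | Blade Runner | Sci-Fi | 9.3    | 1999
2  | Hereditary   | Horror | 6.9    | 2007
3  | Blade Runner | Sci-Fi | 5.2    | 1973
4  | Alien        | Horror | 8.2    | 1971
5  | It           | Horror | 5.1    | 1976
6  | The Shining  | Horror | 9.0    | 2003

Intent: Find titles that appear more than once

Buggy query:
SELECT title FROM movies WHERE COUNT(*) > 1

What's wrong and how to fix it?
Bug: COUNT(*) is an aggregate and cannot be used in WHERE

Fix: GROUP BY title, then filter groups with HAVING COUNT(*) > 1

Corrected query:
SELECT title FROM movies GROUP BY title HAVING COUNT(*) > 1

Result:
title       
------------
Blade Runner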